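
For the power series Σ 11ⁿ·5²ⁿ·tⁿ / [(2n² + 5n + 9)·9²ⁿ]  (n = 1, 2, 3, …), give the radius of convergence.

R = 81/275

Ratio test: |a_{n+1}/a_n| = [(2n² + 5n + 9)/(2(n+1)² + 5(n+1) + 9)] · 11·25/81 → 275/81 as n → ∞.
The series converges when 275/81 · |t| < 1, giving R = 81/275.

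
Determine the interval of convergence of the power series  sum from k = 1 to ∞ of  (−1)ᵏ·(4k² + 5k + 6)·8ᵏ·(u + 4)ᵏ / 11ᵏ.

(-43/8, -21/8)

Ratio test: |a_{k+1}/a_k| = [(4(k+1)² + 5(k+1) + 6)/(4k² + 5k + 6)] · 8/11 → 8/11 as k → ∞.
Thus R = 1/(8/11) = 11/8.
Check u = -21/8: the terms do not tend to 0, so the series diverges.
At u = -43/8: the k-th term does not approach 0; divergence by the term test.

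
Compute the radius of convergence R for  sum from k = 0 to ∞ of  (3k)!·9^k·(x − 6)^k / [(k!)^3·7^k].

Apply the ratio test: |a_{k+1}| / |a_k| = (3k+1)·(3k+2)·(3k+3)/(k+1)³ · 9/7, which tends to 243/7 as k → ∞.
Hence the series converges for |x − 6| < 1/(243/7) = 7/243, so the radius of convergence is 7/243.

R = 7/243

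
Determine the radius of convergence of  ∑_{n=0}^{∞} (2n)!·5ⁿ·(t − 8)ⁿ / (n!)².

Ratio test: |a_{n+1}/a_n| = (2n+1)·(2n+2)/(n+1)² · 5 → 20 as n → ∞.
Convergence for |t − 8| · 20 < 1, i.e. |t − 8| < 1/20. So R = 1/20.

R = 1/20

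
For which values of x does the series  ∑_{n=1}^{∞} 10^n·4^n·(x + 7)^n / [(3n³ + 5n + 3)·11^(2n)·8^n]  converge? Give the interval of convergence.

By the ratio test, |a_{n+1}/a_n| = [(3n³ + 5n + 3)/(3(n+1)³ + 5(n+1) + 3)] · 10·4/(121·8) → 5/121.
The series converges when 5/121 · |x + 7| < 1, giving R = 121/5.
At x = 86/5: the series is dominated by a constant times Σ 1/n³, which converges (p = 3 > 1).
At x = -156/5: the terms are on the order of 1/n³, so the series converges absolutely by comparison with the p-series (p = 3 > 1).

[-156/5, 86/5]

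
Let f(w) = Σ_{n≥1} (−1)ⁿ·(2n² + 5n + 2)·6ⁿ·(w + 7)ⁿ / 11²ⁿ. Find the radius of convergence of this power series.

Ratio test: |a_{n+1}/a_n| = [(2(n+1)² + 5(n+1) + 2)/(2n² + 5n + 2)] · 6/121 → 6/121 as n → ∞.
Convergence for |w + 7| · 6/121 < 1, i.e. |w + 7| < 121/6. So R = 121/6.

R = 121/6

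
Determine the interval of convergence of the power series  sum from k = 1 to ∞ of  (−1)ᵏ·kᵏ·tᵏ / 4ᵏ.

By the Cauchy root test, |a_k|^(1/k) = k/4 → ∞.
The root grows without bound, so R = 0 (convergence only at t = 0).

{0}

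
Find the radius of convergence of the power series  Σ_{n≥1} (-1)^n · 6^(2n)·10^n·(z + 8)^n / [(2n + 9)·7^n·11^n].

Ratio test: |a_{n+1}/a_n| = [(2n + 9)/(2(n+1) + 9)] · 36·10/(7·11) → 360/77 as n → ∞.
The series converges when 360/77 · |z + 8| < 1, giving R = 77/360.

R = 77/360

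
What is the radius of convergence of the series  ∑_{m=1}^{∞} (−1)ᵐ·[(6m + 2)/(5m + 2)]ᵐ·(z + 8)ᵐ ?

Applying the root test, |a_m|^(1/m) = (6m + 2)/(5m + 2) → 6/5.
Thus R = 1/(6/5) = 5/6.

R = 5/6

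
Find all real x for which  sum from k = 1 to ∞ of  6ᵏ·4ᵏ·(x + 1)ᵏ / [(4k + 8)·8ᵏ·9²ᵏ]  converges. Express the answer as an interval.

Ratio test: |a_{k+1}/a_k| = [(4k + 8)/(4(k+1) + 8)] · 6·4/(8·81) → 1/27 as k → ∞.
Thus R = 1/(1/27) = 27.
Endpoint x = 26: the terms behave like c/k; limit comparison with the harmonic series gives divergence.
At x = -28: an alternating series whose terms decrease to 0 in absolute value, so it converges by the Leibniz criterion.

[-28, 26)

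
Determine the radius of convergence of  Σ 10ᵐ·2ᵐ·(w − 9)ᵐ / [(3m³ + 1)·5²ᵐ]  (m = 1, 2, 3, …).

By the ratio test, |a_{m+1}/a_m| = [(3m³ + 1)/(3(m+1)³ + 1)] · 10·2/25 → 4/5.
The series converges when 4/5 · |w − 9| < 1, giving R = 5/4.

R = 5/4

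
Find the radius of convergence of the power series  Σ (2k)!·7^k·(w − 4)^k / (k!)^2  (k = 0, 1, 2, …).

R = 1/28

Apply the ratio test: |a_{k+1}| / |a_k| = (2k+1)·(2k+2)/(k+1)² · 7, which tends to 28 as k → ∞.
Thus R = 1/(28) = 1/28.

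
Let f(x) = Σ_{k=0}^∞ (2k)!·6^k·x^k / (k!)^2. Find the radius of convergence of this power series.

By the ratio test, |a_{k+1}/a_k| = (2k+1)·(2k+2)/(k+1)² · 6 → 24.
Hence the series converges for |x| < 1/(24) = 1/24, so the radius of convergence is 1/24.

R = 1/24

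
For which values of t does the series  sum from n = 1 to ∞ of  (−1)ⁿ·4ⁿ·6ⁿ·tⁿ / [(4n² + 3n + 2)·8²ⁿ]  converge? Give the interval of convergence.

By the ratio test, |a_{n+1}/a_n| = [(4n² + 3n + 2)/(4(n+1)² + 3(n+1) + 2)] · 4·6/64 → 3/8.
Hence the series converges for |t| < 1/(3/8) = 8/3, so the radius of convergence is 8/3.
Check t = 8/3: absolute convergence follows by limit comparison with Σ 1/n².
Endpoint t = -8/3: the series is dominated by a constant times Σ 1/n², which converges (p = 2 > 1).

[-8/3, 8/3]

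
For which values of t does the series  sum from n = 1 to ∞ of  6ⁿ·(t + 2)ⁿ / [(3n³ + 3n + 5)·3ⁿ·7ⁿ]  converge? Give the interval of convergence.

[-11/2, 3/2]

By the ratio test, |a_{n+1}/a_n| = [(3n³ + 3n + 5)/(3(n+1)³ + 3(n+1) + 5)] · 6/(3·7) → 2/7.
Convergence for |t + 2| · 2/7 < 1, i.e. |t + 2| < 7/2. So R = 7/2.
At t = 3/2: absolute convergence follows by limit comparison with Σ 1/n³.
When t = -11/2, the terms are on the order of 1/n³, so the series converges absolutely by comparison with the p-series (p = 3 > 1).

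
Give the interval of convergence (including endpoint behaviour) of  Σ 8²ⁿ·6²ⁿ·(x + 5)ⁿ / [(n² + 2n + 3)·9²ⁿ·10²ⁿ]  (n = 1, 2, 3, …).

The ratio of consecutive coefficients is [(n² + 2n + 3)/((n+1)² + 2(n+1) + 3)] · 64·36/(81·100) → 64/225.
The series converges when 64/225 · |x + 5| < 1, giving R = 225/64.
At x = -95/64: the terms are on the order of 1/n², so the series converges absolutely by comparison with the p-series (p = 2 > 1).
Endpoint x = -545/64: the series is dominated by a constant times Σ 1/n², which converges (p = 2 > 1).

[-545/64, -95/64]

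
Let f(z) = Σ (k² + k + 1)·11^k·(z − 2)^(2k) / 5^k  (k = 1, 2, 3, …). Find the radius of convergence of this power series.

Apply the ratio test: |a_{k+1}| / |a_k| = [((k+1)² + (k+1) + 1)/(k² + k + 1)] · 11/5, which tends to 11/5 as k → ∞.
Since the exponent of (z − 2) increases by 2 each term, convergence requires |z − 2|² < 5/11, hence R = √55/11.

R = √55/11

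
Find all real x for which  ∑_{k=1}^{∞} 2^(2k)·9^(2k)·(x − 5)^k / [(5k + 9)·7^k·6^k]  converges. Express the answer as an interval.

[263/54, 277/54)

The ratio of consecutive coefficients is [(5k + 9)/(5(k+1) + 9)] · 4·81/(7·6) → 54/7.
The series converges when 54/7 · |x − 5| < 1, giving R = 7/54.
When x = 277/54, the terms behave like c/k; limit comparison with the harmonic series gives divergence.
At x = 263/54: convergence follows from the alternating series test (terms decrease monotonically to 0).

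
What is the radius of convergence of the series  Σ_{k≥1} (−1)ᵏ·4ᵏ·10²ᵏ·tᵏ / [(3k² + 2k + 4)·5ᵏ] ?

Apply the ratio test: |a_{k+1}| / |a_k| = [(3k² + 2k + 4)/(3(k+1)² + 2(k+1) + 4)] · 4·100/5, which tends to 80 as k → ∞.
Convergence for |t| · 80 < 1, i.e. |t| < 1/80. So R = 1/80.

R = 1/80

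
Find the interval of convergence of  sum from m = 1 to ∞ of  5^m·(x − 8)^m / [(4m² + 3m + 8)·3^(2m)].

Apply the ratio test: |a_{m+1}| / |a_m| = [(4m² + 3m + 8)/(4(m+1)² + 3(m+1) + 8)] · 5/9, which tends to 5/9 as m → ∞.
Convergence for |x − 8| · 5/9 < 1, i.e. |x − 8| < 9/5. So R = 9/5.
At x = 49/5: the terms are on the order of 1/m², so the series converges absolutely by comparison with the p-series (p = 2 > 1).
At x = 31/5: the series is dominated by a constant times Σ 1/m², which converges (p = 2 > 1).

[31/5, 49/5]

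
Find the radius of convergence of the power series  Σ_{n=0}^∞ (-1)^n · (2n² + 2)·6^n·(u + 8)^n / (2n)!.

By the ratio test, |a_{n+1}/a_n| = (2(n+1)² + 2)/(2n² + 2) · 6 · 1/[(2n+1)·(2n+2)] → 0.
The ratio tends to 0 regardless of u, hence R = ∞.

R = ∞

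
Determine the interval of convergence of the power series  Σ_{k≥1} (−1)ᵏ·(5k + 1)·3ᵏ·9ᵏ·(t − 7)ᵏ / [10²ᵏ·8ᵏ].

By the ratio test, |a_{k+1}/a_k| = [(5(k+1) + 1)/(5k + 1)] · 3·9/(100·8) → 27/800.
Convergence for |t − 7| · 27/800 < 1, i.e. |t − 7| < 800/27. So R = 800/27.
Check t = 989/27: the terms do not tend to 0, so the series diverges.
Endpoint t = -611/27: the terms do not tend to 0, so the series diverges.

(-611/27, 989/27)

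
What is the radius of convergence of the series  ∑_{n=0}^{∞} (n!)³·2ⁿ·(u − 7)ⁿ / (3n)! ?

Ratio test: |a_{n+1}/a_n| = (n+1)³/[(3n+1)·(3n+2)·(3n+3)] · 2 → 2/27 as n → ∞.
Convergence for |u − 7| · 2/27 < 1, i.e. |u − 7| < 27/2. So R = 27/2.

R = 27/2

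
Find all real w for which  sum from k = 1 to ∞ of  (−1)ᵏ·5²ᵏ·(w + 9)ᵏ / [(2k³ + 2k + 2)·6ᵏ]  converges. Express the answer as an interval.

By the ratio test, |a_{k+1}/a_k| = [(2k³ + 2k + 2)/(2(k+1)³ + 2(k+1) + 2)] · 25/6 → 25/6.
Hence the series converges for |w + 9| < 1/(25/6) = 6/25, so the radius of convergence is 6/25.
Endpoint w = -219/25: the series is dominated by a constant times Σ 1/k³, which converges (p = 3 > 1).
Endpoint w = -231/25: the series is dominated by a constant times Σ 1/k³, which converges (p = 3 > 1).

[-231/25, -219/25]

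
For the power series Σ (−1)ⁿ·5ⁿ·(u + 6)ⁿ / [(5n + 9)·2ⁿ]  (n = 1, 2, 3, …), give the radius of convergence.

R = 2/5

The ratio of consecutive coefficients is [(5n + 9)/(5(n+1) + 9)] · 5/2 → 5/2.
The series converges when 5/2 · |u + 6| < 1, giving R = 2/5.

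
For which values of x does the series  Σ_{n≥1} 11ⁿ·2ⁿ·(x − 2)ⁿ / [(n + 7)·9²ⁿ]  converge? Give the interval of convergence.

Apply the ratio test: |a_{n+1}| / |a_n| = [(n + 7)/((n+1) + 7)] · 11·2/81, which tends to 22/81 as n → ∞.
Hence the series converges for |x − 2| < 1/(22/81) = 81/22, so the radius of convergence is 81/22.
At x = 125/22: the terms are asymptotic to a nonzero constant times 1/n, so the series diverges by limit comparison with Σ 1/n.
Endpoint x = -37/22: convergence follows from the alternating series test (terms decrease monotonically to 0).

[-37/22, 125/22)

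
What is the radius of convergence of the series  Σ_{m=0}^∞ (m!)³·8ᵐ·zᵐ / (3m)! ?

R = 27/8

The ratio of consecutive coefficients is (m+1)³/[(3m+1)·(3m+2)·(3m+3)] · 8 → 8/27.
The series converges when 8/27 · |z| < 1, giving R = 27/8.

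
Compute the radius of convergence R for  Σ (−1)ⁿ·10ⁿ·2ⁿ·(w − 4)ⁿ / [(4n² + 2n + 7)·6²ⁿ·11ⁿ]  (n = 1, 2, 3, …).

The ratio of consecutive coefficients is [(4n² + 2n + 7)/(4(n+1)² + 2(n+1) + 7)] · 10·2/(36·11) → 5/99.
Hence the series converges for |w − 4| < 1/(5/99) = 99/5, so the radius of convergence is 99/5.

R = 99/5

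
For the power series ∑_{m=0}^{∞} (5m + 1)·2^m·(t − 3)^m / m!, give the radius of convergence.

By the ratio test, |a_{m+1}/a_m| = (5(m+1) + 1)/(5m + 1) · 2 · 1/(m+1) → 0.
Since the limit is 0 < 1 for every t, the series converges on all of ℝ and R = ∞.

R = ∞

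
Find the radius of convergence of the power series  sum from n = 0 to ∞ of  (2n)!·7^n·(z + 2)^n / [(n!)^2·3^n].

By the ratio test, |a_{n+1}/a_n| = (2n+1)·(2n+2)/(n+1)² · 7/3 → 28/3.
Hence the series converges for |z + 2| < 1/(28/3) = 3/28, so the radius of convergence is 3/28.

R = 3/28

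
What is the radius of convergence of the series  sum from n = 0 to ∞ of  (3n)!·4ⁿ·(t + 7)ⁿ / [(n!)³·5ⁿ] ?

R = 5/108

Ratio test: |a_{n+1}/a_n| = (3n+1)·(3n+2)·(3n+3)/(n+1)³ · 4/5 → 108/5 as n → ∞.
Hence the series converges for |t + 7| < 1/(108/5) = 5/108, so the radius of convergence is 5/108.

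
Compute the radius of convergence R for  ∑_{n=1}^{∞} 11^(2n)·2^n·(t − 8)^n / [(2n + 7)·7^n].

Apply the ratio test: |a_{n+1}| / |a_n| = [(2n + 7)/(2(n+1) + 7)] · 121·2/7, which tends to 242/7 as n → ∞.
Hence the series converges for |t − 8| < 1/(242/7) = 7/242, so the radius of convergence is 7/242.

R = 7/242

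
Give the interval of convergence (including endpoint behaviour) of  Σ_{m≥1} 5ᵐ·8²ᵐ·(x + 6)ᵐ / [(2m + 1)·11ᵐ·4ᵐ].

[-491/80, -469/80)

Ratio test: |a_{m+1}/a_m| = [(2m + 1)/(2(m+1) + 1)] · 5·64/(11·4) → 80/11 as m → ∞.
The series converges when 80/11 · |x + 6| < 1, giving R = 11/80.
Endpoint x = -469/80: the terms are asymptotic to a nonzero constant times 1/m, so the series diverges by limit comparison with Σ 1/m.
At x = -491/80: the terms alternate in sign and decrease monotonically to 0 in absolute value (size ~ c/m), so the alternating series test gives convergence.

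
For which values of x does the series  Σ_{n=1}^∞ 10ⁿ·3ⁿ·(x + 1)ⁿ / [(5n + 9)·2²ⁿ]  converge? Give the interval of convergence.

[-17/15, -13/15)

The ratio of consecutive coefficients is [(5n + 9)/(5(n+1) + 9)] · 10·3/4 → 15/2.
The series converges when 15/2 · |x + 1| < 1, giving R = 2/15.
Endpoint x = -13/15: comparison with the harmonic series Σ 1/n shows the series diverges.
When x = -17/15, convergence follows from the alternating series test (terms decrease monotonically to 0).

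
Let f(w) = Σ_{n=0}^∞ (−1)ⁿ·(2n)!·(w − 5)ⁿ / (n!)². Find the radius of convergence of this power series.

R = 1/4

The ratio of consecutive coefficients is (2n+1)·(2n+2)/(n+1)² → 4.
Convergence for |w − 5| · 4 < 1, i.e. |w − 5| < 1/4. So R = 1/4.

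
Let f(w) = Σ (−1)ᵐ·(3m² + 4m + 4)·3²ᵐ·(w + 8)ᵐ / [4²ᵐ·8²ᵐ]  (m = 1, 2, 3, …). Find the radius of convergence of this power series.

The ratio of consecutive coefficients is [(3(m+1)² + 4(m+1) + 4)/(3m² + 4m + 4)] · 9/(16·64) → 9/1024.
Thus R = 1/(9/1024) = 1024/9.

R = 1024/9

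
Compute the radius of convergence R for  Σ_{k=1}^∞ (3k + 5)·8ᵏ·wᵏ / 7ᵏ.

R = 7/8

Apply the ratio test: |a_{k+1}| / |a_k| = [(3(k+1) + 5)/(3k + 5)] · 8/7, which tends to 8/7 as k → ∞.
Thus R = 1/(8/7) = 7/8.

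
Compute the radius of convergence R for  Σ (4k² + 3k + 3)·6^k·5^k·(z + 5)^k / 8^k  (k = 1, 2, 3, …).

The ratio of consecutive coefficients is [(4(k+1)² + 3(k+1) + 3)/(4k² + 3k + 3)] · 6·5/8 → 15/4.
Hence the series converges for |z + 5| < 1/(15/4) = 4/15, so the radius of convergence is 4/15.

R = 4/15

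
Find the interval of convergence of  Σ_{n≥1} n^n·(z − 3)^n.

Applying the root test, |a_n|^(1/n) = n → ∞.
The root grows without bound, so R = 0 (convergence only at z = 3).

{3}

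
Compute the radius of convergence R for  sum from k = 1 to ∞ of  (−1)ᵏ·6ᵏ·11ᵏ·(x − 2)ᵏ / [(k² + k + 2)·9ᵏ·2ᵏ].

By the ratio test, |a_{k+1}/a_k| = [(k² + k + 2)/((k+1)² + (k+1) + 2)] · 6·11/(9·2) → 11/3.
The series converges when 11/3 · |x − 2| < 1, giving R = 3/11.

R = 3/11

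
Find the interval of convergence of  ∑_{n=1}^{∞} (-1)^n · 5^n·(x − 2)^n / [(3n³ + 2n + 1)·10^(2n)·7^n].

[-138, 142]

The ratio of consecutive coefficients is [(3n³ + 2n + 1)/(3(n+1)³ + 2(n+1) + 1)] · 5/(100·7) → 1/140.
The series converges when 1/140 · |x − 2| < 1, giving R = 140.
At x = 142: absolute convergence follows by limit comparison with Σ 1/n³.
At x = -138: the terms are on the order of 1/n³, so the series converges absolutely by comparison with the p-series (p = 3 > 1).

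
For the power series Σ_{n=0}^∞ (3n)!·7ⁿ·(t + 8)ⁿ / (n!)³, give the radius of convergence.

R = 1/189

Apply the ratio test: |a_{n+1}| / |a_n| = (3n+1)·(3n+2)·(3n+3)/(n+1)³ · 7, which tends to 189 as n → ∞.
Hence the series converges for |t + 8| < 1/(189) = 1/189, so the radius of convergence is 1/189.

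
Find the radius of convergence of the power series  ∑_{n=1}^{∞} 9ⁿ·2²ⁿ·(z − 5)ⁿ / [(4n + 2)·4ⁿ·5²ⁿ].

Ratio test: |a_{n+1}/a_n| = [(4n + 2)/(4(n+1) + 2)] · 9·4/(4·25) → 9/25 as n → ∞.
The series converges when 9/25 · |z − 5| < 1, giving R = 25/9.

R = 25/9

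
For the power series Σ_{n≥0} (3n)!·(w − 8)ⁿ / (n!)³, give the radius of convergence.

R = 1/27

By the ratio test, |a_{n+1}/a_n| = (3n+1)·(3n+2)·(3n+3)/(n+1)³ → 27.
The series converges when 27 · |w − 8| < 1, giving R = 1/27.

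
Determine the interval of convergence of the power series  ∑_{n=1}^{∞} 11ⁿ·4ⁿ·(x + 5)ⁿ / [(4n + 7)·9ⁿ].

The ratio of consecutive coefficients is [(4n + 7)/(4(n+1) + 7)] · 11·4/9 → 44/9.
Convergence for |x + 5| · 44/9 < 1, i.e. |x + 5| < 9/44. So R = 9/44.
Check x = -211/44: comparison with the harmonic series Σ 1/n shows the series diverges.
When x = -229/44, an alternating series whose terms decrease to 0 in absolute value, so it converges by the Leibniz criterion.

[-229/44, -211/44)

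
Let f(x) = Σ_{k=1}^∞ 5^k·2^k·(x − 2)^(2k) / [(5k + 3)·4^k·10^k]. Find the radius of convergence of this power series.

R = 2

Apply the ratio test: |a_{k+1}| / |a_k| = [(5k + 3)/(5(k+1) + 3)] · 5·2/(4·10), which tends to 1/4 as k → ∞.
Since the exponent of (x − 2) increases by 2 each term, convergence requires |x − 2|² < 4, hence R = 2.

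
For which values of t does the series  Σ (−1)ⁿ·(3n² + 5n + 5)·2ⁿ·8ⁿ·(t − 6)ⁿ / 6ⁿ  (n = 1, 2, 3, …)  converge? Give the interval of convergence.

(45/8, 51/8)

Apply the ratio test: |a_{n+1}| / |a_n| = [(3(n+1)² + 5(n+1) + 5)/(3n² + 5n + 5)] · 2·8/6, which tends to 8/3 as n → ∞.
Thus R = 1/(8/3) = 3/8.
When t = 51/8, the n-th term does not approach 0; divergence by the term test.
At t = 45/8: the terms have absolute value of order n², which does not tend to 0, so the series diverges by the divergence test.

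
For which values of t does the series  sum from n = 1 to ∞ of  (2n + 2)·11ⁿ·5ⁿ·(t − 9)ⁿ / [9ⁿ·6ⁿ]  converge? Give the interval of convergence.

Apply the ratio test: |a_{n+1}| / |a_n| = [(2(n+1) + 2)/(2n + 2)] · 11·5/(9·6), which tends to 55/54 as n → ∞.
Convergence for |t − 9| · 55/54 < 1, i.e. |t − 9| < 54/55. So R = 54/55.
Check t = 549/55: the n-th term does not approach 0; divergence by the term test.
At t = 441/55: the terms have absolute value of order n, which does not tend to 0, so the series diverges by the divergence test.

(441/55, 549/55)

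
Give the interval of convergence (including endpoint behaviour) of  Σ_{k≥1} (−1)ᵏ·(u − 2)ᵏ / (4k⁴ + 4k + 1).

Apply the ratio test: |a_{k+1}| / |a_k| = (4k⁴ + 4k + 1)/(4(k+1)⁴ + 4(k+1) + 1), which tends to 1 as k → ∞.
So the series converges when |u − 2| < 1 and diverges when |u − 2| > 1; R = 1.
When u = 3, absolute convergence follows by limit comparison with Σ 1/k⁴.
Endpoint u = 1: the terms are on the order of 1/k⁴, so the series converges absolutely by comparison with the p-series (p = 4 > 1).

[1, 3]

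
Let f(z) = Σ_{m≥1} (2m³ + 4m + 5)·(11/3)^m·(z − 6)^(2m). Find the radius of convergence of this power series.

Ratio test: |a_{m+1}/a_m| = [(2(m+1)³ + 4(m+1) + 5)/(2m³ + 4m + 5)] · 11/3 → 11/3 as m → ∞.
Writing y = (z − 6)², the series in y has radius 3/11, so |z − 6| < √(3/11) and R = √33/11.

R = √33/11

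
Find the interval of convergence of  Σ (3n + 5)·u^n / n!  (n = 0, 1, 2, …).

Apply the ratio test: |a_{n+1}| / |a_n| = (3(n+1) + 5)/(3n + 5) · 1/(n+1), which tends to 0 as n → ∞.
The limit is 0, so the series converges for all u; R = ∞.

(−∞, ∞)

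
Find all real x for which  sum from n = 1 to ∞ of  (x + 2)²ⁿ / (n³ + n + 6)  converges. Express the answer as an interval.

Apply the ratio test: |a_{n+1}| / |a_n| = (n³ + n + 6)/((n+1)³ + (n+1) + 6), which tends to 1 as n → ∞.
Since the exponent of (x + 2) increases by 2 each term, convergence requires |x + 2|² < 1, hence R = 1.
Endpoint x = -1: absolute convergence follows by limit comparison with Σ 1/n³.
At x = -3: absolute convergence follows by limit comparison with Σ 1/n³.

[-3, -1]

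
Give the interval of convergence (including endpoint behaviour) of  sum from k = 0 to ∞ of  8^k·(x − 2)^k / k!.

Apply the ratio test: |a_{k+1}| / |a_k| = 8 · 1/(k+1), which tends to 0 as k → ∞.
The ratio tends to 0 regardless of x, hence R = ∞.

(−∞, ∞)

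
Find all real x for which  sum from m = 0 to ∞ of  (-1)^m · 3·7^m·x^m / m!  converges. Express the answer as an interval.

(−∞, ∞)

The ratio of consecutive coefficients is 3/3 · 7 · 1/(m+1) → 0.
The limit is 0, so the series converges for all x; R = ∞.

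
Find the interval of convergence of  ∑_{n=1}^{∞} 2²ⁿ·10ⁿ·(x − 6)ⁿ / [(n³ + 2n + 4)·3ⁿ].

By the ratio test, |a_{n+1}/a_n| = [(n³ + 2n + 4)/((n+1)³ + 2(n+1) + 4)] · 4·10/3 → 40/3.
Thus R = 1/(40/3) = 3/40.
Check x = 243/40: absolute convergence follows by limit comparison with Σ 1/n³.
Endpoint x = 237/40: the series is dominated by a constant times Σ 1/n³, which converges (p = 3 > 1).

[237/40, 243/40]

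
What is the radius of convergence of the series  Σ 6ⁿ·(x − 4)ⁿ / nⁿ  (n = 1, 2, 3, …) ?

R = ∞

By the Cauchy root test, |a_n|^(1/n) = 6/n → 0.
The limit is 0 for every x, so R = ∞.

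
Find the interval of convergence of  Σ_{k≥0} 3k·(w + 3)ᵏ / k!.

The ratio of consecutive coefficients is 3(k+1)/3k · 1/(k+1) → 0.
The limit is 0, so the series converges for all w; R = ∞.

(−∞, ∞)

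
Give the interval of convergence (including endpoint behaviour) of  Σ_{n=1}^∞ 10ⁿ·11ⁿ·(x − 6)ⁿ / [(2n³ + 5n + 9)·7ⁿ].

[653/110, 667/110]

The ratio of consecutive coefficients is [(2n³ + 5n + 9)/(2(n+1)³ + 5(n+1) + 9)] · 10·11/7 → 110/7.
Thus R = 1/(110/7) = 7/110.
Endpoint x = 667/110: the series is dominated by a constant times Σ 1/n³, which converges (p = 3 > 1).
At x = 653/110: the terms are on the order of 1/n³, so the series converges absolutely by comparison with the p-series (p = 3 > 1).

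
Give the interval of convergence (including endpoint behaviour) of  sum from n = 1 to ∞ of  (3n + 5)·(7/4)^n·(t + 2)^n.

(-18/7, -10/7)

By the ratio test, |a_{n+1}/a_n| = [(3(n+1) + 5)/(3n + 5)] · 7/4 → 7/4.
Thus R = 1/(7/4) = 4/7.
At t = -10/7: the terms do not tend to 0, so the series diverges.
At t = -18/7: the n-th term does not approach 0; divergence by the term test.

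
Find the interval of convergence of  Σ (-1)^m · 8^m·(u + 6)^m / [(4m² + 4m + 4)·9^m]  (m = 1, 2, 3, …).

The ratio of consecutive coefficients is [(4m² + 4m + 4)/(4(m+1)² + 4(m+1) + 4)] · 8/9 → 8/9.
Thus R = 1/(8/9) = 9/8.
At u = -39/8: absolute convergence follows by limit comparison with Σ 1/m².
Endpoint u = -57/8: the series is dominated by a constant times Σ 1/m², which converges (p = 2 > 1).

[-57/8, -39/8]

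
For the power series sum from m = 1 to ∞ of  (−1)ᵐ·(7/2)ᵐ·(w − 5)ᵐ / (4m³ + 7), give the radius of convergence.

R = 2/7

Apply the ratio test: |a_{m+1}| / |a_m| = [(4m³ + 7)/(4(m+1)³ + 7)] · 7/2, which tends to 7/2 as m → ∞.
The series converges when 7/2 · |w − 5| < 1, giving R = 2/7.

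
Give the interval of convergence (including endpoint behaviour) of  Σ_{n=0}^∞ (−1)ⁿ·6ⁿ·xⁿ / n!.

(−∞, ∞)

The ratio of consecutive coefficients is 6 · 1/(n+1) → 0.
The ratio tends to 0 regardless of x, hence R = ∞.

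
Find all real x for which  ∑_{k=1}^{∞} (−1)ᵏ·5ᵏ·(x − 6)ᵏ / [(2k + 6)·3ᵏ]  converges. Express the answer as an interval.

By the ratio test, |a_{k+1}/a_k| = [(2k + 6)/(2(k+1) + 6)] · 5/3 → 5/3.
The series converges when 5/3 · |x − 6| < 1, giving R = 3/5.
When x = 33/5, convergence follows from the alternating series test (terms decrease monotonically to 0).
Endpoint x = 27/5: the terms behave like c/k; limit comparison with the harmonic series gives divergence.

(27/5, 33/5]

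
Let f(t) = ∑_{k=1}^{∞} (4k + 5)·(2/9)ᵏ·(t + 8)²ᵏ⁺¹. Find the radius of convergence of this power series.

R = 3√2/2

Apply the ratio test: |a_{k+1}| / |a_k| = [(4(k+1) + 5)/(4k + 5)] · 2/9, which tends to 2/9 as k → ∞.
Since the exponent of (t + 8) increases by 2 each term, convergence requires |t + 8|² < 9/2, hence R = 3√2/2.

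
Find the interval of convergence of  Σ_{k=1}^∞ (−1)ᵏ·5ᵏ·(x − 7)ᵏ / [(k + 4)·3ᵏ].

Apply the ratio test: |a_{k+1}| / |a_k| = [(k + 4)/((k+1) + 4)] · 5/3, which tends to 5/3 as k → ∞.
Thus R = 1/(5/3) = 3/5.
At x = 38/5: the terms alternate in sign and decrease monotonically to 0 in absolute value (size ~ c/k), so the alternating series test gives convergence.
At x = 32/5: the terms are asymptotic to a nonzero constant times 1/k, so the series diverges by limit comparison with Σ 1/k.

(32/5, 38/5]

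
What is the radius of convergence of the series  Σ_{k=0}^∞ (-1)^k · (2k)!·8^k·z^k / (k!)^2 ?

The ratio of consecutive coefficients is (2k+1)·(2k+2)/(k+1)² · 8 → 32.
The series converges when 32 · |z| < 1, giving R = 1/32.

R = 1/32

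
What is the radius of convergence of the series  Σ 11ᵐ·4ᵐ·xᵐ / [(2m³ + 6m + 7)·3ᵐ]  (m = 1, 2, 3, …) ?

By the ratio test, |a_{m+1}/a_m| = [(2m³ + 6m + 7)/(2(m+1)³ + 6(m+1) + 7)] · 11·4/3 → 44/3.
Convergence for |x| · 44/3 < 1, i.e. |x| < 3/44. So R = 3/44.

R = 3/44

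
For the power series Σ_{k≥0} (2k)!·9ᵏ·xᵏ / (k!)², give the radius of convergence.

R = 1/36

Ratio test: |a_{k+1}/a_k| = (2k+1)·(2k+2)/(k+1)² · 9 → 36 as k → ∞.
Convergence for |x| · 36 < 1, i.e. |x| < 1/36. So R = 1/36.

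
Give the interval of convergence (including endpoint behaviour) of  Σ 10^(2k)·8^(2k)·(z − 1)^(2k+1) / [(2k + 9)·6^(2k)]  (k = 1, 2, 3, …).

(37/40, 43/40)

The ratio of consecutive coefficients is [(2k + 9)/(2(k+1) + 9)] · 100·64/36 → 1600/9.
Since the exponent of (z − 1) increases by 2 each term, convergence requires |z − 1|² < 9/1600, hence R = 3/40.
Check z = 43/40: the terms are asymptotic to a nonzero constant times 1/k, so the series diverges by limit comparison with Σ 1/k.
Check z = 37/40: the terms are asymptotic to a nonzero constant times 1/k, so the series diverges by limit comparison with Σ 1/k.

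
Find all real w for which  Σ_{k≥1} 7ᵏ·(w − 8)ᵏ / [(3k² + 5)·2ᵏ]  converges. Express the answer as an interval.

Ratio test: |a_{k+1}/a_k| = [(3k² + 5)/(3(k+1)² + 5)] · 7/2 → 7/2 as k → ∞.
Thus R = 1/(7/2) = 2/7.
When w = 58/7, absolute convergence follows by limit comparison with Σ 1/k².
Check w = 54/7: the series is dominated by a constant times Σ 1/k², which converges (p = 2 > 1).

[54/7, 58/7]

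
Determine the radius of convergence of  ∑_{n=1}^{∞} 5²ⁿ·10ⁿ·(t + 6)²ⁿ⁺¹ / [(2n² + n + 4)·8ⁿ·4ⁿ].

R = 4√5/25

By the ratio test, |a_{n+1}/a_n| = [(2n² + n + 4)/(2(n+1)² + (n+1) + 4)] · 25·10/(8·4) → 125/16.
Since the exponent of (t + 6) increases by 2 each term, convergence requires |t + 6|² < 16/125, hence R = 4√5/25.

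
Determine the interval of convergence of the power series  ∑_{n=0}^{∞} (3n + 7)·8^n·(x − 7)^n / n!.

By the ratio test, |a_{n+1}/a_n| = (3(n+1) + 7)/(3n + 7) · 8 · 1/(n+1) → 0.
The ratio tends to 0 regardless of x, hence R = ∞.

(−∞, ∞)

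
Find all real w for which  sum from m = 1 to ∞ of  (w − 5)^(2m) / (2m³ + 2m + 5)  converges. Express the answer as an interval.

[4, 6]

Apply the ratio test: |a_{m+1}| / |a_m| = (2m³ + 2m + 5)/(2(m+1)³ + 2(m+1) + 5), which tends to 1 as m → ∞.
Successive powers of (w − 5) differ by 2, so the series converges when |w − 5|² · 1 < 1, i.e. |w − 5| < √(1) = 1. So R = 1.
At w = 6: the terms are on the order of 1/m³, so the series converges absolutely by comparison with the p-series (p = 3 > 1).
When w = 4, the series is dominated by a constant times Σ 1/m³, which converges (p = 3 > 1).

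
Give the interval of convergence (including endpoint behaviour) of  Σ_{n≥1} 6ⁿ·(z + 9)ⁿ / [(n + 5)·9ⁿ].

By the ratio test, |a_{n+1}/a_n| = [(n + 5)/((n+1) + 5)] · 6/9 → 2/3.
The series converges when 2/3 · |z + 9| < 1, giving R = 3/2.
Endpoint z = -15/2: comparison with the harmonic series Σ 1/n shows the series diverges.
At z = -21/2: an alternating series whose terms decrease to 0 in absolute value, so it converges by the Leibniz criterion.

[-21/2, -15/2)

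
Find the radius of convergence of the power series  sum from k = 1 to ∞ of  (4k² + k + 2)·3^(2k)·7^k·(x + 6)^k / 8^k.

Apply the ratio test: |a_{k+1}| / |a_k| = [(4(k+1)² + (k+1) + 2)/(4k² + k + 2)] · 9·7/8, which tends to 63/8 as k → ∞.
Hence the series converges for |x + 6| < 1/(63/8) = 8/63, so the radius of convergence is 8/63.

R = 8/63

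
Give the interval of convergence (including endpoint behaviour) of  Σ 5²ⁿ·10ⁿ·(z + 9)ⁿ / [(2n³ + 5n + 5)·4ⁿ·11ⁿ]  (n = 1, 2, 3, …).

[-1147/125, -1103/125]

Apply the ratio test: |a_{n+1}| / |a_n| = [(2n³ + 5n + 5)/(2(n+1)³ + 5(n+1) + 5)] · 25·10/(4·11), which tends to 125/22 as n → ∞.
Hence the series converges for |z + 9| < 1/(125/22) = 22/125, so the radius of convergence is 22/125.
When z = -1103/125, absolute convergence follows by limit comparison with Σ 1/n³.
At z = -1147/125: the terms are on the order of 1/n³, so the series converges absolutely by comparison with the p-series (p = 3 > 1).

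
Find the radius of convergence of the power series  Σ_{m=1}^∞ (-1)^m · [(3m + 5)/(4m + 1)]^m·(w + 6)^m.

Applying the root test, |a_m|^(1/m) = (3m + 5)/(4m + 1) → 3/4.
Thus R = 1/(3/4) = 4/3.

R = 4/3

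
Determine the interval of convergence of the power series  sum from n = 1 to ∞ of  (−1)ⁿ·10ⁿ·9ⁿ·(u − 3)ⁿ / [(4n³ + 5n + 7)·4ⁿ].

[133/45, 137/45]

The ratio of consecutive coefficients is [(4n³ + 5n + 7)/(4(n+1)³ + 5(n+1) + 7)] · 10·9/4 → 45/2.
Hence the series converges for |u − 3| < 1/(45/2) = 2/45, so the radius of convergence is 2/45.
Check u = 137/45: the series is dominated by a constant times Σ 1/n³, which converges (p = 3 > 1).
Endpoint u = 133/45: the series is dominated by a constant times Σ 1/n³, which converges (p = 3 > 1).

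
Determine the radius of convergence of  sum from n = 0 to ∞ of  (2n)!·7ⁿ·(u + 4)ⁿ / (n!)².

By the ratio test, |a_{n+1}/a_n| = (2n+1)·(2n+2)/(n+1)² · 7 → 28.
The series converges when 28 · |u + 4| < 1, giving R = 1/28.

R = 1/28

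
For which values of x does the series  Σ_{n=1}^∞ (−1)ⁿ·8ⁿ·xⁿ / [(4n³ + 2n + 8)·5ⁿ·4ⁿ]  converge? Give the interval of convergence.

Ratio test: |a_{n+1}/a_n| = [(4n³ + 2n + 8)/(4(n+1)³ + 2(n+1) + 8)] · 8/(5·4) → 2/5 as n → ∞.
Convergence for |x| · 2/5 < 1, i.e. |x| < 5/2. So R = 5/2.
Endpoint x = 5/2: the series is dominated by a constant times Σ 1/n³, which converges (p = 3 > 1).
When x = -5/2, the series is dominated by a constant times Σ 1/n³, which converges (p = 3 > 1).

[-5/2, 5/2]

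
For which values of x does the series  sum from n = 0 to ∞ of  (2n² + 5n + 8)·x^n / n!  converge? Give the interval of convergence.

(−∞, ∞)

Apply the ratio test: |a_{n+1}| / |a_n| = (2(n+1)² + 5(n+1) + 8)/(2n² + 5n + 8) · 1/(n+1), which tends to 0 as n → ∞.
Since the limit is 0 < 1 for every x, the series converges on all of ℝ and R = ∞.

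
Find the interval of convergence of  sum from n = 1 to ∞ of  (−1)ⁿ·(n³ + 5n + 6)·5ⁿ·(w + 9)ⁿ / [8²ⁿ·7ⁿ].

(-493/5, 403/5)

Ratio test: |a_{n+1}/a_n| = [((n+1)³ + 5(n+1) + 6)/(n³ + 5n + 6)] · 5/(64·7) → 5/448 as n → ∞.
Hence the series converges for |w + 9| < 1/(5/448) = 448/5, so the radius of convergence is 448/5.
When w = 403/5, the terms have absolute value of order n³, which does not tend to 0, so the series diverges by the divergence test.
Check w = -493/5: the n-th term does not approach 0; divergence by the term test.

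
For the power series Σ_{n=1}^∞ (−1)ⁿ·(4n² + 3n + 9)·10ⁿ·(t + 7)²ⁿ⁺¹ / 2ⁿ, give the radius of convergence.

Apply the ratio test: |a_{n+1}| / |a_n| = [(4(n+1)² + 3(n+1) + 9)/(4n² + 3n + 9)] · 10/2, which tends to 5 as n → ∞.
Since the exponent of (t + 7) increases by 2 each term, convergence requires |t + 7|² < 1/5, hence R = √5/5.

R = √5/5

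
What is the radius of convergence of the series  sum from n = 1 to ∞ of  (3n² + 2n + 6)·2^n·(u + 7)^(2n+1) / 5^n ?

Ratio test: |a_{n+1}/a_n| = [(3(n+1)² + 2(n+1) + 6)/(3n² + 2n + 6)] · 2/5 → 2/5 as n → ∞.
Writing y = (u + 7)², the series in y has radius 5/2, so |u + 7| < √(5/2) and R = √10/2.

R = √10/2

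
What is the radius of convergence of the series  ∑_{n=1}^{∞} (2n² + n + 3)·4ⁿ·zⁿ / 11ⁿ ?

R = 11/4

Apply the ratio test: |a_{n+1}| / |a_n| = [(2(n+1)² + (n+1) + 3)/(2n² + n + 3)] · 4/11, which tends to 4/11 as n → ∞.
Thus R = 1/(4/11) = 11/4.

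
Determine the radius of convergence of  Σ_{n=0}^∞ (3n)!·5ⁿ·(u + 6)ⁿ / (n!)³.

R = 1/135

By the ratio test, |a_{n+1}/a_n| = (3n+1)·(3n+2)·(3n+3)/(n+1)³ · 5 → 135.
The series converges when 135 · |u + 6| < 1, giving R = 1/135.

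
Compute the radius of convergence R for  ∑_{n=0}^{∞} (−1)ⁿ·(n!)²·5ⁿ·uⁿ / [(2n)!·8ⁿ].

R = 32/5

Ratio test: |a_{n+1}/a_n| = (n+1)²/[(2n+1)·(2n+2)] · 5/8 → 5/32 as n → ∞.
Hence the series converges for |u| < 1/(5/32) = 32/5, so the radius of convergence is 32/5.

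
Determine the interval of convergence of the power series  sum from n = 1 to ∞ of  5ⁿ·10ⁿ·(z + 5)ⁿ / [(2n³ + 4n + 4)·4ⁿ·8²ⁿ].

[-253/25, 3/25]

Ratio test: |a_{n+1}/a_n| = [(2n³ + 4n + 4)/(2(n+1)³ + 4(n+1) + 4)] · 5·10/(4·64) → 25/128 as n → ∞.
Convergence for |z + 5| · 25/128 < 1, i.e. |z + 5| < 128/25. So R = 128/25.
Endpoint z = 3/25: the series is dominated by a constant times Σ 1/n³, which converges (p = 3 > 1).
At z = -253/25: absolute convergence follows by limit comparison with Σ 1/n³.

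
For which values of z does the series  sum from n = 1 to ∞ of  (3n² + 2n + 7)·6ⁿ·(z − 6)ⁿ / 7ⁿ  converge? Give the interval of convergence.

(29/6, 43/6)

The ratio of consecutive coefficients is [(3(n+1)² + 2(n+1) + 7)/(3n² + 2n + 7)] · 6/7 → 6/7.
The series converges when 6/7 · |z − 6| < 1, giving R = 7/6.
When z = 43/6, the terms have absolute value of order n², which does not tend to 0, so the series diverges by the divergence test.
Check z = 29/6: the terms do not tend to 0, so the series diverges.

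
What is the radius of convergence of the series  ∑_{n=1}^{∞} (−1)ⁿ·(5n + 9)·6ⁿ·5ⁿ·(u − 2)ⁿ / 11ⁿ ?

The ratio of consecutive coefficients is [(5(n+1) + 9)/(5n + 9)] · 6·5/11 → 30/11.
Thus R = 1/(30/11) = 11/30.

R = 11/30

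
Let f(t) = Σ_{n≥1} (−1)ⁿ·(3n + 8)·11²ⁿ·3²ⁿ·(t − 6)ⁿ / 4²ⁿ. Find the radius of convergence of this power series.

R = 16/1089

Ratio test: |a_{n+1}/a_n| = [(3(n+1) + 8)/(3n + 8)] · 121·9/16 → 1089/16 as n → ∞.
The series converges when 1089/16 · |t − 6| < 1, giving R = 16/1089.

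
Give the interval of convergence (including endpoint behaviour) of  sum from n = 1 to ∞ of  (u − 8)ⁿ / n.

By the ratio test, |a_{n+1}/a_n| = n/(n+1) → 1.
Hence R = 1.
Check u = 9: the terms behave like c/n; limit comparison with the harmonic series gives divergence.
When u = 7, an alternating series whose terms decrease to 0 in absolute value, so it converges by the Leibniz criterion.

[7, 9)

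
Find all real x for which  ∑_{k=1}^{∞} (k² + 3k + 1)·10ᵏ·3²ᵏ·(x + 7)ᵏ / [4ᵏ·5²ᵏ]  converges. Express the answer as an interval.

(-73/9, -53/9)

Ratio test: |a_{k+1}/a_k| = [((k+1)² + 3(k+1) + 1)/(k² + 3k + 1)] · 10·9/(4·25) → 9/10 as k → ∞.
Convergence for |x + 7| · 9/10 < 1, i.e. |x + 7| < 10/9. So R = 10/9.
Endpoint x = -53/9: the terms do not tend to 0, so the series diverges.
Check x = -73/9: the k-th term does not approach 0; divergence by the term test.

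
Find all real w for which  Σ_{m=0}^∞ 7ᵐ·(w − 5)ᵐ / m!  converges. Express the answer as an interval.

The ratio of consecutive coefficients is 7 · 1/(m+1) → 0.
Since the limit is 0 < 1 for every w, the series converges on all of ℝ and R = ∞.

(−∞, ∞)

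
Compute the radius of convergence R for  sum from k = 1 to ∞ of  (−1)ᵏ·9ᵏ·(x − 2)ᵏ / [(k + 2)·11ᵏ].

R = 11/9

Apply the ratio test: |a_{k+1}| / |a_k| = [(k + 2)/((k+1) + 2)] · 9/11, which tends to 9/11 as k → ∞.
Thus R = 1/(9/11) = 11/9.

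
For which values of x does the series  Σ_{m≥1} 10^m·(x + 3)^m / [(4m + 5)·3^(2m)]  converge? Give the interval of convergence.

The ratio of consecutive coefficients is [(4m + 5)/(4(m+1) + 5)] · 10/9 → 10/9.
The series converges when 10/9 · |x + 3| < 1, giving R = 9/10.
When x = -21/10, the terms are asymptotic to a nonzero constant times 1/m, so the series diverges by limit comparison with Σ 1/m.
When x = -39/10, the terms alternate in sign and decrease monotonically to 0 in absolute value (size ~ c/m), so the alternating series test gives convergence.

[-39/10, -21/10)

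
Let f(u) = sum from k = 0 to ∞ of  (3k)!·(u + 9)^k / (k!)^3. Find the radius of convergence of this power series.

R = 1/27

Apply the ratio test: |a_{k+1}| / |a_k| = (3k+1)·(3k+2)·(3k+3)/(k+1)³, which tends to 27 as k → ∞.
Convergence for |u + 9| · 27 < 1, i.e. |u + 9| < 1/27. So R = 1/27.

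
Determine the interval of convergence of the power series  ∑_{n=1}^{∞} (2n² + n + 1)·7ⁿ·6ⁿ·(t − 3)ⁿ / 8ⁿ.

Apply the ratio test: |a_{n+1}| / |a_n| = [(2(n+1)² + (n+1) + 1)/(2n² + n + 1)] · 7·6/8, which tends to 21/4 as n → ∞.
Convergence for |t − 3| · 21/4 < 1, i.e. |t − 3| < 4/21. So R = 4/21.
Check t = 67/21: the terms have absolute value of order n², which does not tend to 0, so the series diverges by the divergence test.
Check t = 59/21: the n-th term does not approach 0; divergence by the term test.

(59/21, 67/21)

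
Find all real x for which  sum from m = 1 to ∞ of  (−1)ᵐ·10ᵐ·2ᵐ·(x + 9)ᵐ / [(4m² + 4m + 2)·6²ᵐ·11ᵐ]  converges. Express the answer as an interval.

By the ratio test, |a_{m+1}/a_m| = [(4m² + 4m + 2)/(4(m+1)² + 4(m+1) + 2)] · 10·2/(36·11) → 5/99.
Convergence for |x + 9| · 5/99 < 1, i.e. |x + 9| < 99/5. So R = 99/5.
Endpoint x = 54/5: the terms are on the order of 1/m², so the series converges absolutely by comparison with the p-series (p = 2 > 1).
Endpoint x = -144/5: the series is dominated by a constant times Σ 1/m², which converges (p = 2 > 1).

[-144/5, 54/5]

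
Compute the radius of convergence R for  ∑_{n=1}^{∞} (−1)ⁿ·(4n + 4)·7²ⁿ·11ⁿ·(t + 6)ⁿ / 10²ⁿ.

R = 100/539

The ratio of consecutive coefficients is [(4(n+1) + 4)/(4n + 4)] · 49·11/100 → 539/100.
Thus R = 1/(539/100) = 100/539.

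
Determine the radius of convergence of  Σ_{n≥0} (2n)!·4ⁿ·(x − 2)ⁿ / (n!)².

R = 1/16

Ratio test: |a_{n+1}/a_n| = (2n+1)·(2n+2)/(n+1)² · 4 → 16 as n → ∞.
Hence the series converges for |x − 2| < 1/(16) = 1/16, so the radius of convergence is 1/16.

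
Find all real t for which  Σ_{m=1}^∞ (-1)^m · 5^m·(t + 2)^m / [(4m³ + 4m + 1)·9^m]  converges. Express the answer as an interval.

[-19/5, -1/5]

The ratio of consecutive coefficients is [(4m³ + 4m + 1)/(4(m+1)³ + 4(m+1) + 1)] · 5/9 → 5/9.
Convergence for |t + 2| · 5/9 < 1, i.e. |t + 2| < 9/5. So R = 9/5.
When t = -1/5, the terms are on the order of 1/m³, so the series converges absolutely by comparison with the p-series (p = 3 > 1).
When t = -19/5, the terms are on the order of 1/m³, so the series converges absolutely by comparison with the p-series (p = 3 > 1).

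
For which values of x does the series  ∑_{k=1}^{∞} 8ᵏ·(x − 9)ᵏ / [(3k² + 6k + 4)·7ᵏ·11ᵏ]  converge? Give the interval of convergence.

Ratio test: |a_{k+1}/a_k| = [(3k² + 6k + 4)/(3(k+1)² + 6(k+1) + 4)] · 8/(7·11) → 8/77 as k → ∞.
Hence the series converges for |x − 9| < 1/(8/77) = 77/8, so the radius of convergence is 77/8.
At x = 149/8: the series is dominated by a constant times Σ 1/k², which converges (p = 2 > 1).
Check x = -5/8: the terms are on the order of 1/k², so the series converges absolutely by comparison with the p-series (p = 2 > 1).

[-5/8, 149/8]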